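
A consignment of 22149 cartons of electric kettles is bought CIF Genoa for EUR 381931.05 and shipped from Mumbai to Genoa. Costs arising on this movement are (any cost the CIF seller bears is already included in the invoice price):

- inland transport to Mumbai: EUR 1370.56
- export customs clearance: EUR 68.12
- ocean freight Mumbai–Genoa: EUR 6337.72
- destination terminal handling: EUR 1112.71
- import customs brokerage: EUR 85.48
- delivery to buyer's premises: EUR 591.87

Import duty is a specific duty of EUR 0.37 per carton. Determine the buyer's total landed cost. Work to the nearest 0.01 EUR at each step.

CIF: the seller pays costs through ocean freight and marine insurance to the destination port.
Already in the invoice (seller's account under CIF): inland to port, export clearance, freight — exclude.
The CIF price already equals the CIF value: 381931.05
Import duty = 22149 × 0.37 = 8195.13
Buyer bears: destination terminal 1112.71 + brokerage 85.48 + delivery 591.87 + duty 8195.13 = 9985.19
Landed cost = invoice 381931.05 + 9985.19 = 391916.24

Total landed cost: EUR 391916.24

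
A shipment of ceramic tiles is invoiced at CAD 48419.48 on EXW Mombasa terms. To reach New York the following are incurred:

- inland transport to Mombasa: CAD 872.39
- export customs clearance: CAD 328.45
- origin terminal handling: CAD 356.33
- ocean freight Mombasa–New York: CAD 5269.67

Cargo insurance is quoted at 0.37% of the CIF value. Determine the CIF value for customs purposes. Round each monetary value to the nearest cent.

Let C be the CIF value. C = EXW price + pre-shipment costs + freight + 0.37% × C
C − 0.37% × C = 48419.48 + 872.39 + 328.45 + 356.33 + 5269.67
0.9963 × C = 55246.32
C = 55246.32 / 0.9963 = 55451.49
Insurance premium = 0.37% × 55451.49 = 205.17

CIF value: CAD 55451.49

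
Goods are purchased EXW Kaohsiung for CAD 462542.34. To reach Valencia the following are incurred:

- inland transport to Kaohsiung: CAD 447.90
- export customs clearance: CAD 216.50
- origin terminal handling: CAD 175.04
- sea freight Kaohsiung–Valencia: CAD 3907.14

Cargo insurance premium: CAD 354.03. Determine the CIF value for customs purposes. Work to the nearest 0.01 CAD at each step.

CIF value: CAD 467642.95

CIF = EXW price + pre-shipment costs + freight + insurance
CIF = 462542.34 + 447.90 + 216.50 + 175.04 + 3907.14 + 354.03 = 467642.95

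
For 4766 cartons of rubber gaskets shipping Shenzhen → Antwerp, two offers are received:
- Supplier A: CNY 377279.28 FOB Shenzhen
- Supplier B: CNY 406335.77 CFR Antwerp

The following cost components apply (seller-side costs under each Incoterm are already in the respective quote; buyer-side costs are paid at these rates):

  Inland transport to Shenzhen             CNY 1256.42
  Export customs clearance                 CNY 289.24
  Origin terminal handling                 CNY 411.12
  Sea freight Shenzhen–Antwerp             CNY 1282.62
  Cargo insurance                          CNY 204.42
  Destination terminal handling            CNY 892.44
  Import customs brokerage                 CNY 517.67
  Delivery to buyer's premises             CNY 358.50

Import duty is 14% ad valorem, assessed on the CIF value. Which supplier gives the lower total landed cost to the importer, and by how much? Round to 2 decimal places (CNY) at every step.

Supplier A (FOB):
CIF value = FOB price + freight + insurance = 377279.28 + 1282.62 + 204.42 = 378766.32
Import duty = 378766.32 × 14% = 53027.28
Buyer bears (A): 1282.62 + 204.42 + 892.44 + 517.67 + 358.50 = 3255.65
Landed cost (A) = invoice 377279.28 + 3255.65 + duty 53027.28 = 433562.21
Supplier B (CFR):
CIF value = CFR price + insurance = 406335.77 + 204.42 = 406540.19
Import duty = 406540.19 × 14% = 56915.63
Buyer bears (B): 204.42 + 892.44 + 517.67 + 358.50 = 1973.03
Landed cost (B) = invoice 406335.77 + 1973.03 + duty 56915.63 = 465224.43
Difference = |433562.21 − 465224.43| = 31662.22

Supplier A is cheaper by CNY 31662.22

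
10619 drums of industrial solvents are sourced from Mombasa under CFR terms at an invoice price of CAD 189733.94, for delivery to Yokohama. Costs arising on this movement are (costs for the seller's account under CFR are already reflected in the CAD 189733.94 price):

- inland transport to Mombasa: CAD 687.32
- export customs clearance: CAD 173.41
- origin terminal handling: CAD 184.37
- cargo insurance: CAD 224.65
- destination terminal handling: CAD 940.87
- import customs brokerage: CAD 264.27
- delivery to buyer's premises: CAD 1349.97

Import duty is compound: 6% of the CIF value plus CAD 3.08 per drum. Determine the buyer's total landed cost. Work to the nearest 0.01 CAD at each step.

Total landed cost: CAD 236617.74

CFR: the seller pays costs through ocean freight to the destination port, but not insurance.
Already in the invoice (seller's account under CFR): inland to port, export clearance, origin terminal — exclude.
CIF value = CFR price + insurance = 189733.94 + 224.65 = 189958.59
Ad valorem component: 189958.59 × 6% = 11397.52
Specific component: 10619 × 3.08 = 32706.52
Import duty = 11397.52 + 32706.52 = 44104.04
Buyer bears: insurance 224.65 + destination terminal 940.87 + brokerage 264.27 + delivery 1349.97 + duty 44104.04 = 46883.80
Landed cost = invoice 189733.94 + 46883.80 = 236617.74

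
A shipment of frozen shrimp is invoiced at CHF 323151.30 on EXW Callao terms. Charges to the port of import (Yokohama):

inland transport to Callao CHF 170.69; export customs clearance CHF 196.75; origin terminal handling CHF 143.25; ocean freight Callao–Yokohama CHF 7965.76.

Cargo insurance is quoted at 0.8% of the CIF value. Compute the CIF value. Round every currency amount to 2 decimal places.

Let C be the CIF value. C = EXW price + pre-shipment costs + freight + 0.8% × C
C − 0.8% × C = 323151.30 + 170.69 + 196.75 + 143.25 + 7965.76
0.992 × C = 331627.75
C = 331627.75 / 0.992 = 334302.17
Insurance premium = 0.8% × 334302.17 = 2674.42

CIF value: CHF 334302.17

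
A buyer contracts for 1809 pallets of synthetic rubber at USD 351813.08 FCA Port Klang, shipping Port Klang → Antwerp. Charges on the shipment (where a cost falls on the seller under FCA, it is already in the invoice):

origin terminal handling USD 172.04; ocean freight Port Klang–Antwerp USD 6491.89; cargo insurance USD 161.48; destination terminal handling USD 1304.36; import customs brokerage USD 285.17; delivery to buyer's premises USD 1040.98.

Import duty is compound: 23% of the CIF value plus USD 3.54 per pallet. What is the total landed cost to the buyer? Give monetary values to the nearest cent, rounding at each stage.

Total landed cost: USD 450159.71

FCA: the seller delivers export-cleared goods to the carrier; the buyer bears costs from that point.
CIF value = FCA price + origin terminal + freight + insurance = 351813.08 + 172.04 + 6491.89 + 161.48 = 358638.49
Ad valorem component: 358638.49 × 23% = 82486.85
Specific component: 1809 × 3.54 = 6403.86
Import duty = 82486.85 + 6403.86 = 88890.71
Buyer bears: origin terminal 172.04 + freight 6491.89 + insurance 161.48 + destination terminal 1304.36 + brokerage 285.17 + delivery 1040.98 + duty 88890.71 = 98346.63
Landed cost = invoice 351813.08 + 98346.63 = 450159.71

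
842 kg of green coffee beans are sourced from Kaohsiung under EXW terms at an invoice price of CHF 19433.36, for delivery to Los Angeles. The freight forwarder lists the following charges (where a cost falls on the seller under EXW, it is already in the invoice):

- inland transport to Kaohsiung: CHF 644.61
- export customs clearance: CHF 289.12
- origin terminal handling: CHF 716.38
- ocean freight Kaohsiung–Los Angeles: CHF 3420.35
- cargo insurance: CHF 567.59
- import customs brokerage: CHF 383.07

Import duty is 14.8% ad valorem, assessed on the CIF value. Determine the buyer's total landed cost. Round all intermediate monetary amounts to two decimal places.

Total landed cost: CHF 29165.05

EXW: the seller makes goods available at their premises; the buyer bears all onward costs.
CIF value = EXW price + inland to port + export clearance + origin terminal + freight + insurance = 19433.36 + 644.61 + 289.12 + 716.38 + 3420.35 + 567.59 = 25071.41
Import duty = 25071.41 × 14.8% = 3710.57
Buyer bears: inland to port 644.61 + export clearance 289.12 + origin terminal 716.38 + freight 3420.35 + insurance 567.59 + brokerage 383.07 + duty 3710.57 = 9731.69
Landed cost = invoice 19433.36 + 9731.69 = 29165.05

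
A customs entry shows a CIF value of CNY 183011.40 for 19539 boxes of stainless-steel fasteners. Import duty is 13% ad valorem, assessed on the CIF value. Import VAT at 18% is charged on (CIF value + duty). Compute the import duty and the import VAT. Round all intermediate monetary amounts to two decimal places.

Import duty = 183011.40 × 13% = 23791.48
VAT base = CIF + duty = 183011.40 + 23791.48 = 206802.88
Import VAT = 206802.88 × 18% = 37224.52

Import duty: CNY 23791.48; import VAT: CNY 37224.52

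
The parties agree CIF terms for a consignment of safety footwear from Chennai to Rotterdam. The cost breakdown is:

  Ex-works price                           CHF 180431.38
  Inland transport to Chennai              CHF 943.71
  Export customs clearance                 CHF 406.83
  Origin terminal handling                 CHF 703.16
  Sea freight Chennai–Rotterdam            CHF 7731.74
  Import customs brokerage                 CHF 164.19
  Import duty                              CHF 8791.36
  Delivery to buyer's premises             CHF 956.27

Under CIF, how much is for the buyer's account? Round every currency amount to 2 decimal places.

Buyer's account: CHF 9911.82

CIF: the seller pays costs through ocean freight and marine insurance to the destination port.
Seller's account: goods 180431.38 + inland to port 943.71 + export clearance 406.83 + origin terminal 703.16 + freight 7731.74 = 190216.82
Buyer's account: brokerage 164.19 + duty 8791.36 + delivery 956.27 = 9911.82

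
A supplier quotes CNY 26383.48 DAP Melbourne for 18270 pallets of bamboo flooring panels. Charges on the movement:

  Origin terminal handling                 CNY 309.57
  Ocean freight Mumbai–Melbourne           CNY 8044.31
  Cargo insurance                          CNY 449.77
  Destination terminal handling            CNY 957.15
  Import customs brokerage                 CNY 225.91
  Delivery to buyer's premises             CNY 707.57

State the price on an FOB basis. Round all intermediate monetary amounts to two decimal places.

Not relevant to the conversion: origin terminal — on the seller under both DAP and FOB; already in the DAP price and stays in the FOB price. brokerage — on the buyer under both terms; not part of either seller's price.
From DAP to FOB, the seller no longer bears: freight, insurance, destination terminal, delivery.
FOB price = 26383.48 − 8044.31 − 449.77 − 957.15 − 707.57 = 16224.68

FOB price: CNY 16224.68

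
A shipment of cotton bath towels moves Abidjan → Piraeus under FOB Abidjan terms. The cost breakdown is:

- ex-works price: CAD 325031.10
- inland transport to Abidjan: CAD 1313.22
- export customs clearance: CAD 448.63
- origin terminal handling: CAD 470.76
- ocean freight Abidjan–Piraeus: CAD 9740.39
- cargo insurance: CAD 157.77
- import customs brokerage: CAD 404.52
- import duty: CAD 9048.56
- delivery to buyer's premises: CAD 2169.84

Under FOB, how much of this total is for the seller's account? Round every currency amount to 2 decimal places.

FOB: the seller bears costs until goods are on board at the origin port; the buyer bears freight, insurance and all costs thereafter.
Seller's account: goods 325031.10 + inland to port 1313.22 + export clearance 448.63 + origin terminal 470.76 = 327263.71
Buyer's account: freight 9740.39 + insurance 157.77 + brokerage 404.52 + duty 9048.56 + delivery 2169.84 = 21521.08

Seller's account: CAD 327263.71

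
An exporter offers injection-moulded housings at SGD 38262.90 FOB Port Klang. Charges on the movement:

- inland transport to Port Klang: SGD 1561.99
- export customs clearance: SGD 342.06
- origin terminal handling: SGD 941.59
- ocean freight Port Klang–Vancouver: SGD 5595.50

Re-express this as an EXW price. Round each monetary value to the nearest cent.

Not relevant to the conversion: freight — on the buyer under both terms; not part of either seller's price.
From FOB to EXW, the seller no longer bears: inland to port, export clearance, origin terminal.
EXW price = 38262.90 − 1561.99 − 342.06 − 941.59 = 35417.26

EXW price: SGD 35417.26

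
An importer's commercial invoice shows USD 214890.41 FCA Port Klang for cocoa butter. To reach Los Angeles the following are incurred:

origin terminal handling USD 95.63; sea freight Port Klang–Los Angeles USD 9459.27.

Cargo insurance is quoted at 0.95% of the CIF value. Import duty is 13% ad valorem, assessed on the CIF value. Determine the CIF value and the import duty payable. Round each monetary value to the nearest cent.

Let C be the CIF value. C = FCA price + pre-shipment costs + freight + 0.95% × C
C − 0.95% × C = 214890.41 + 95.63 + 9459.27
0.9905 × C = 224445.31
C = 224445.31 / 0.9905 = 226597.99
Insurance premium = 0.95% × 226597.99 = 2152.68
Import duty = 226597.99 × 13% = 29457.74

CIF value: USD 226597.99; import duty: USD 29457.74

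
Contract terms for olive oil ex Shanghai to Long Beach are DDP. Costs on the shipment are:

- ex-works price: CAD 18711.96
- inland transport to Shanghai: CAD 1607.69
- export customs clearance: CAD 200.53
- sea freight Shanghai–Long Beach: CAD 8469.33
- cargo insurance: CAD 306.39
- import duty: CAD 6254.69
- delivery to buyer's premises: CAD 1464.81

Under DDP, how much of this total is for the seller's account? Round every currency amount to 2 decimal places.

DDP: the seller bears all costs including import duty.
Seller's account: goods 18711.96 + inland to port 1607.69 + export clearance 200.53 + freight 8469.33 + insurance 306.39 + duty 6254.69 + delivery 1464.81 = 37015.40
Buyer's account: 0.00

Seller's account: CAD 37015.40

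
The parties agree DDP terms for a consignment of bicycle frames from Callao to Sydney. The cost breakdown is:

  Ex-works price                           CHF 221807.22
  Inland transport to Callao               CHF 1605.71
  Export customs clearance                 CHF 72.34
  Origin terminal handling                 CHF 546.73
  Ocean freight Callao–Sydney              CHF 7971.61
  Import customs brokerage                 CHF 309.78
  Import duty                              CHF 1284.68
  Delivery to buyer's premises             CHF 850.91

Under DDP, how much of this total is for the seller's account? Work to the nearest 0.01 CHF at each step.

Seller's account: CHF 234448.98

DDP: the seller bears all costs including import duty.
Seller's account: goods 221807.22 + inland to port 1605.71 + export clearance 72.34 + origin terminal 546.73 + freight 7971.61 + brokerage 309.78 + duty 1284.68 + delivery 850.91 = 234448.98
Buyer's account: 0.00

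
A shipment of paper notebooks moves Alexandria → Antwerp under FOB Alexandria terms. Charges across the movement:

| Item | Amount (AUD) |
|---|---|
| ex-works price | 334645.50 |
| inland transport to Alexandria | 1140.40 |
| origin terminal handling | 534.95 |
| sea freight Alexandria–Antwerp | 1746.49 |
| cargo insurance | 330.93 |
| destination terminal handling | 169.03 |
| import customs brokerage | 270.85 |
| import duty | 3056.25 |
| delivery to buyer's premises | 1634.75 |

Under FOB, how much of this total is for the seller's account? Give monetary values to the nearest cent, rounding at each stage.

FOB: the seller bears costs until goods are on board at the origin port; the buyer bears freight, insurance and all costs thereafter.
Seller's account: goods 334645.50 + inland to port 1140.40 + origin terminal 534.95 = 336320.85
Buyer's account: freight 1746.49 + insurance 330.93 + destination terminal 169.03 + brokerage 270.85 + duty 3056.25 + delivery 1634.75 = 7208.30

Seller's account: AUD 336320.85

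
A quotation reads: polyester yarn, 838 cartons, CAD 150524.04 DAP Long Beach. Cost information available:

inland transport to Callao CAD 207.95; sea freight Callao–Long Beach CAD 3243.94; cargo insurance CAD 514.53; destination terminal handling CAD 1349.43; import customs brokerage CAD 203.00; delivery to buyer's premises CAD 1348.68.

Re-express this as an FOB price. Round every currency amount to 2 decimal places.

FOB price: CAD 144067.46

Not relevant to the conversion: inland to port — on the seller under both DAP and FOB; already in the DAP price and stays in the FOB price. brokerage — on the buyer under both terms; not part of either seller's price.
From DAP to FOB, the seller no longer bears: freight, insurance, destination terminal, delivery.
FOB price = 150524.04 − 3243.94 − 514.53 − 1349.43 − 1348.68 = 144067.46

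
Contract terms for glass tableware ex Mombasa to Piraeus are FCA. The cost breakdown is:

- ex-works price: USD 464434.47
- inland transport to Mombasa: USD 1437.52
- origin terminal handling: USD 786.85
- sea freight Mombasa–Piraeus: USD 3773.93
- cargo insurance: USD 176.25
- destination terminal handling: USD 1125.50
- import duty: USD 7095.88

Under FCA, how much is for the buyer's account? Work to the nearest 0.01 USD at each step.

FCA: the seller delivers export-cleared goods to the carrier; the buyer bears costs from that point.
Seller's account: goods 464434.47 + inland to port 1437.52 = 465871.99
Buyer's account: origin terminal 786.85 + freight 3773.93 + insurance 176.25 + destination terminal 1125.50 + duty 7095.88 = 12958.41

Buyer's account: USD 12958.41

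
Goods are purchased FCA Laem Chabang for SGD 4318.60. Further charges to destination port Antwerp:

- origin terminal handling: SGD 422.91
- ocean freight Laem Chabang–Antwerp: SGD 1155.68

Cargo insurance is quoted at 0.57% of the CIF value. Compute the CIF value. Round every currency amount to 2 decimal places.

CIF value: SGD 5931.00

Let C be the CIF value. C = FCA price + pre-shipment costs + freight + 0.57% × C
C − 0.57% × C = 4318.60 + 422.91 + 1155.68
0.9943 × C = 5897.19
C = 5897.19 / 0.9943 = 5931.00
Insurance premium = 0.57% × 5931.00 = 33.81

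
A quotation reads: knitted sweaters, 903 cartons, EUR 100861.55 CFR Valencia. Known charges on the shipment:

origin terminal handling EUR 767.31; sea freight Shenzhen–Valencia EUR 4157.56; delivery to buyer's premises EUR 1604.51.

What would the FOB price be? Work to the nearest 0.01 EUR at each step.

FOB price: EUR 96703.99

Not relevant to the conversion: origin terminal — on the seller under both CFR and FOB; already in the CFR price and stays in the FOB price. delivery — on the buyer under both terms; not part of either seller's price.
From CFR to FOB, the seller no longer bears: freight.
FOB price = 100861.55 − 4157.56 = 96703.99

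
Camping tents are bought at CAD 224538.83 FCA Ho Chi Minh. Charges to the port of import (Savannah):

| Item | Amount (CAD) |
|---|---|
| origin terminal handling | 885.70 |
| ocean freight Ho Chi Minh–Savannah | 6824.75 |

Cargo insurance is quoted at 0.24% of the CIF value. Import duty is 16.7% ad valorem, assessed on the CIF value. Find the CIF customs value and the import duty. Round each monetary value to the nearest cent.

CIF value: CAD 232808.02; import duty: CAD 38878.94

Let C be the CIF value. C = FCA price + pre-shipment costs + freight + 0.24% × C
C − 0.24% × C = 224538.83 + 885.70 + 6824.75
0.9976 × C = 232249.28
C = 232249.28 / 0.9976 = 232808.02
Insurance premium = 0.24% × 232808.02 = 558.74
Import duty = 232808.02 × 16.7% = 38878.94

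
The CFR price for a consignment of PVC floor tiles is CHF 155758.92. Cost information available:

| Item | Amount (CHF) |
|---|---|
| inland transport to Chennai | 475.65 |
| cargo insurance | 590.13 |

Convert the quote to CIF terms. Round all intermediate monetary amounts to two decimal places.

Not relevant to the conversion: inland to port — on the seller under both CFR and CIF; already in the CFR price and stays in the CIF price.
From CFR to CIF, the seller additionally bears: insurance.
CIF price = 155758.92 + 590.13 = 156349.05

CIF price: CHF 156349.05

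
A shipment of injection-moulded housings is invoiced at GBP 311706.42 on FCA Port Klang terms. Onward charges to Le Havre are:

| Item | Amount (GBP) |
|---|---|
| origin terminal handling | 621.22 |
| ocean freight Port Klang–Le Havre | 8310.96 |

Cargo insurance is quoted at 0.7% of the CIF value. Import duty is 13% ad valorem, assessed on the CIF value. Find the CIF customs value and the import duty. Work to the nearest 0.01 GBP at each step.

CIF value: GBP 322898.89; import duty: GBP 41976.86

Let C be the CIF value. C = FCA price + pre-shipment costs + freight + 0.7% × C
C − 0.7% × C = 311706.42 + 621.22 + 8310.96
0.993 × C = 320638.60
C = 320638.60 / 0.993 = 322898.89
Insurance premium = 0.7% × 322898.89 = 2260.29
Import duty = 322898.89 × 13% = 41976.86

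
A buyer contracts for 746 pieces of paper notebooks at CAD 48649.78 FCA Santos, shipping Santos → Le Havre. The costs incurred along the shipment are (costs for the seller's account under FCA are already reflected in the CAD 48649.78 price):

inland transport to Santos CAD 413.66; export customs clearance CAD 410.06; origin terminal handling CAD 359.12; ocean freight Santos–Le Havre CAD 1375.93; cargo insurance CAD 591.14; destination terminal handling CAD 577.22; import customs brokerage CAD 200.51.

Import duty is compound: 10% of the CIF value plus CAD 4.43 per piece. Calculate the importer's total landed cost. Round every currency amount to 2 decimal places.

Total landed cost: CAD 60156.08

FCA: the seller delivers export-cleared goods to the carrier; the buyer bears costs from that point.
Already in the invoice (seller's account under FCA): inland to port, export clearance — exclude.
CIF value = FCA price + origin terminal + freight + insurance = 48649.78 + 359.12 + 1375.93 + 591.14 = 50975.97
Ad valorem component: 50975.97 × 10% = 5097.60
Specific component: 746 × 4.43 = 3304.78
Import duty = 5097.60 + 3304.78 = 8402.38
Buyer bears: origin terminal 359.12 + freight 1375.93 + insurance 591.14 + destination terminal 577.22 + brokerage 200.51 + duty 8402.38 = 11506.30
Landed cost = invoice 48649.78 + 11506.30 = 60156.08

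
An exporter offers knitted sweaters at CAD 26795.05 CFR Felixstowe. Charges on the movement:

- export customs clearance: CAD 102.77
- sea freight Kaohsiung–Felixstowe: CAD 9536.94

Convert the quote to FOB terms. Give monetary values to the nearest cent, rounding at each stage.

Not relevant to the conversion: export clearance — on the seller under both CFR and FOB; already in the CFR price and stays in the FOB price.
From CFR to FOB, the seller no longer bears: freight.
FOB price = 26795.05 − 9536.94 = 17258.11

FOB price: CAD 17258.11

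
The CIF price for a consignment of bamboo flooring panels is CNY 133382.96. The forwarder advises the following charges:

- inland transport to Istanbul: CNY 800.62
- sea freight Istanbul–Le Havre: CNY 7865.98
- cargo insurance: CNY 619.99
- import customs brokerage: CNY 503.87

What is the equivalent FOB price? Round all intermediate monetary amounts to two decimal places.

FOB price: CNY 124896.99

Not relevant to the conversion: inland to port — on the seller under both CIF and FOB; already in the CIF price and stays in the FOB price. brokerage — on the buyer under both terms; not part of either seller's price.
From CIF to FOB, the seller no longer bears: freight, insurance.
FOB price = 133382.96 − 7865.98 − 619.99 = 124896.99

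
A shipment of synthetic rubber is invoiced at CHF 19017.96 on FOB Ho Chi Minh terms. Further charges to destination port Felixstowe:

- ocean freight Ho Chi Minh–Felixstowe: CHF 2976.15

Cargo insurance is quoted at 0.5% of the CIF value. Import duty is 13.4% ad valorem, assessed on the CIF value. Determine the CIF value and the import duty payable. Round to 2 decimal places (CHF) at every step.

Let C be the CIF value. C = FOB price + freight + 0.5% × C
C − 0.5% × C = 19017.96 + 2976.15
0.995 × C = 21994.11
C = 21994.11 / 0.995 = 22104.63
Insurance premium = 0.5% × 22104.63 = 110.52
Import duty = 22104.63 × 13.4% = 2962.02

CIF value: CHF 22104.63; import duty: CHF 2962.02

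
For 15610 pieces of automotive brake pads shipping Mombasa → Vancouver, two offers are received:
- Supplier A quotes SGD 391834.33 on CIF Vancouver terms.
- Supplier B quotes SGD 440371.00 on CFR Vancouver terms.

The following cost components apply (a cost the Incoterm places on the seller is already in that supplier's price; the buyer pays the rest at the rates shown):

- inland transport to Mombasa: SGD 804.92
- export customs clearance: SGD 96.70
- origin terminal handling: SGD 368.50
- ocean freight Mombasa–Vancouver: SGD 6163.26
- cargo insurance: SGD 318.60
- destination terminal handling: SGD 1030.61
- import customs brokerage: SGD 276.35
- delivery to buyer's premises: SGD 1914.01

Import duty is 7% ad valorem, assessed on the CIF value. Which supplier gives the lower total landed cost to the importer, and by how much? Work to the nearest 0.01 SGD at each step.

Supplier A (CIF):
The CIF price already equals the CIF value: 391834.33
Import duty = 391834.33 × 7% = 27428.40
Buyer bears (A): 1030.61 + 276.35 + 1914.01 = 3220.97
Landed cost (A) = invoice 391834.33 + 3220.97 + duty 27428.40 = 422483.70
Supplier B (CFR):
CIF value = CFR price + insurance = 440371.00 + 318.60 = 440689.60
Import duty = 440689.60 × 7% = 30848.27
Buyer bears (B): 318.60 + 1030.61 + 276.35 + 1914.01 = 3539.57
Landed cost (B) = invoice 440371.00 + 3539.57 + duty 30848.27 = 474758.84
Difference = |422483.70 − 474758.84| = 52275.14

Supplier A is cheaper by SGD 52275.14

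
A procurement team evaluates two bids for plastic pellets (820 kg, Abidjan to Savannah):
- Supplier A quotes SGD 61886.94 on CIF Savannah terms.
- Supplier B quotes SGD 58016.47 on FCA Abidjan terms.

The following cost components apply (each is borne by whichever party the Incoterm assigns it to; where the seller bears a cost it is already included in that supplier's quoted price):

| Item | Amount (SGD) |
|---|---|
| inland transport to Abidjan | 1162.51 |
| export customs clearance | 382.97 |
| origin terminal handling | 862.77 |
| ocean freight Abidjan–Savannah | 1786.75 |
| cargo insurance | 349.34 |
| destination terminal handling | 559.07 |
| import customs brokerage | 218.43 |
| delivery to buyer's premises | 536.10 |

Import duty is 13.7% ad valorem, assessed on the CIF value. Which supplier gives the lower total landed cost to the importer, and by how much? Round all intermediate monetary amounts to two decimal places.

Supplier B is cheaper by SGD 991.02

Supplier A (CIF):
The CIF price already equals the CIF value: 61886.94
Import duty = 61886.94 × 13.7% = 8478.51
Buyer bears (A): 559.07 + 218.43 + 536.10 = 1313.60
Landed cost (A) = invoice 61886.94 + 1313.60 + duty 8478.51 = 71679.05
Supplier B (FCA):
CIF value = FCA price + origin terminal + freight + insurance = 58016.47 + 862.77 + 1786.75 + 349.34 = 61015.33
Import duty = 61015.33 × 13.7% = 8359.10
Buyer bears (B): 862.77 + 1786.75 + 349.34 + 559.07 + 218.43 + 536.10 = 4312.46
Landed cost (B) = invoice 58016.47 + 4312.46 + duty 8359.10 = 70688.03
Difference = |71679.05 − 70688.03| = 991.02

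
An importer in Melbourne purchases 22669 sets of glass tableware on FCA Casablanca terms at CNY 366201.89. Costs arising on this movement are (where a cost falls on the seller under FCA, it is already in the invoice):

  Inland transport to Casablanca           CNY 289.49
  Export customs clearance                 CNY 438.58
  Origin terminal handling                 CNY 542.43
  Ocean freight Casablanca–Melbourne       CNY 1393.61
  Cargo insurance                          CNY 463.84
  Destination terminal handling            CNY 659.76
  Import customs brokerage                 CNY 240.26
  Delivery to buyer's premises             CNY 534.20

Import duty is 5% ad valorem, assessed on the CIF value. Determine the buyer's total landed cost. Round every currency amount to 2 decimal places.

Total landed cost: CNY 388466.08

FCA: the seller delivers export-cleared goods to the carrier; the buyer bears costs from that point.
Already in the invoice (seller's account under FCA): inland to port, export clearance — exclude.
CIF value = FCA price + origin terminal + freight + insurance = 366201.89 + 542.43 + 1393.61 + 463.84 = 368601.77
Import duty = 368601.77 × 5% = 18430.09
Buyer bears: origin terminal 542.43 + freight 1393.61 + insurance 463.84 + destination terminal 659.76 + brokerage 240.26 + delivery 534.20 + duty 18430.09 = 22264.19
Landed cost = invoice 366201.89 + 22264.19 = 388466.08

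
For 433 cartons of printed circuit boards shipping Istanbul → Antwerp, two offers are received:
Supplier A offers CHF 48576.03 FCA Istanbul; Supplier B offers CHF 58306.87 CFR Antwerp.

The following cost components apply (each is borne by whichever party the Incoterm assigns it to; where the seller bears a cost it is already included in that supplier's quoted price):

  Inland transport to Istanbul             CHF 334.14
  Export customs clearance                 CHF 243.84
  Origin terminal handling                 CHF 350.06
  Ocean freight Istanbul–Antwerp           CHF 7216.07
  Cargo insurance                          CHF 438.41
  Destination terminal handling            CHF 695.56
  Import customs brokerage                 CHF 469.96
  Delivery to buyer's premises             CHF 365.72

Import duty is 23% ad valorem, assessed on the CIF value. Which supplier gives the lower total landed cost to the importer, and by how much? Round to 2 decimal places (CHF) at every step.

Supplier A is cheaper by CHF 2662.59

Supplier A (FCA):
CIF value = FCA price + origin terminal + freight + insurance = 48576.03 + 350.06 + 7216.07 + 438.41 = 56580.57
Import duty = 56580.57 × 23% = 13013.53
Buyer bears (A): 350.06 + 7216.07 + 438.41 + 695.56 + 469.96 + 365.72 = 9535.78
Landed cost (A) = invoice 48576.03 + 9535.78 + duty 13013.53 = 71125.34
Supplier B (CFR):
CIF value = CFR price + insurance = 58306.87 + 438.41 = 58745.28
Import duty = 58745.28 × 23% = 13511.41
Buyer bears (B): 438.41 + 695.56 + 469.96 + 365.72 = 1969.65
Landed cost (B) = invoice 58306.87 + 1969.65 + duty 13511.41 = 73787.93
Difference = |71125.34 − 73787.93| = 2662.59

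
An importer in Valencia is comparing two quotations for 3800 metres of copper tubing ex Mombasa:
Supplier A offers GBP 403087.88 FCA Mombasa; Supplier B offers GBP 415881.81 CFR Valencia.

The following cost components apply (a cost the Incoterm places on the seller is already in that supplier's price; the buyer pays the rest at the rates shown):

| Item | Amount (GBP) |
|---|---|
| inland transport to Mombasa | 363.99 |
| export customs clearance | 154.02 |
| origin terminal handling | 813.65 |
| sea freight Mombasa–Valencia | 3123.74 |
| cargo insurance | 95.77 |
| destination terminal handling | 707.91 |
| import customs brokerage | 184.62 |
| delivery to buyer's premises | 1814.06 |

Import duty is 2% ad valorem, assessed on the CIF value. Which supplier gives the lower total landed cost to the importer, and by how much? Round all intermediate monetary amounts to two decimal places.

Supplier A (FCA):
CIF value = FCA price + origin terminal + freight + insurance = 403087.88 + 813.65 + 3123.74 + 95.77 = 407121.04
Import duty = 407121.04 × 2% = 8142.42
Buyer bears (A): 813.65 + 3123.74 + 95.77 + 707.91 + 184.62 + 1814.06 = 6739.75
Landed cost (A) = invoice 403087.88 + 6739.75 + duty 8142.42 = 417970.05
Supplier B (CFR):
CIF value = CFR price + insurance = 415881.81 + 95.77 = 415977.58
Import duty = 415977.58 × 2% = 8319.55
Buyer bears (B): 95.77 + 707.91 + 184.62 + 1814.06 = 2802.36
Landed cost (B) = invoice 415881.81 + 2802.36 + duty 8319.55 = 427003.72
Difference = |417970.05 − 427003.72| = 9033.67

Supplier A is cheaper by GBP 9033.67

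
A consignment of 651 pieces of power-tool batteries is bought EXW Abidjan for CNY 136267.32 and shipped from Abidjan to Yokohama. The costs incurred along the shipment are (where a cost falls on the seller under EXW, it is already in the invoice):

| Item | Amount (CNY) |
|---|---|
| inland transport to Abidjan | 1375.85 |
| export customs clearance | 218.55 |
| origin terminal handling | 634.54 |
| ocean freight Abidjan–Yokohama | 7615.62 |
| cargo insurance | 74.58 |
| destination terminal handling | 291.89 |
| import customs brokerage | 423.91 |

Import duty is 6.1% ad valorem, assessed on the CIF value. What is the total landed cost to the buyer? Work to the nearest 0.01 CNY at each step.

Total landed cost: CNY 155819.63

EXW: the seller makes goods available at their premises; the buyer bears all onward costs.
CIF value = EXW price + inland to port + export clearance + origin terminal + freight + insurance = 136267.32 + 1375.85 + 218.55 + 634.54 + 7615.62 + 74.58 = 146186.46
Import duty = 146186.46 × 6.1% = 8917.37
Buyer bears: inland to port 1375.85 + export clearance 218.55 + origin terminal 634.54 + freight 7615.62 + insurance 74.58 + destination terminal 291.89 + brokerage 423.91 + duty 8917.37 = 19552.31
Landed cost = invoice 136267.32 + 19552.31 = 155819.63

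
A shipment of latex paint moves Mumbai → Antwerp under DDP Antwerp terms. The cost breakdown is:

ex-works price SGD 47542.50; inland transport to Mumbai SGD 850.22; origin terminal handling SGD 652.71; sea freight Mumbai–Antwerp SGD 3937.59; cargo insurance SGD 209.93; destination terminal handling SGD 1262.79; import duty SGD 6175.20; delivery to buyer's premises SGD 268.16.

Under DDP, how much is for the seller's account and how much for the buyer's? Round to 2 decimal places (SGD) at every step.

Seller: SGD 60899.10; buyer: SGD 0.00

DDP: the seller bears all costs including import duty.
Seller's account: goods 47542.50 + inland to port 850.22 + origin terminal 652.71 + freight 3937.59 + insurance 209.93 + destination terminal 1262.79 + duty 6175.20 + delivery 268.16 = 60899.10
Buyer's account: 0.00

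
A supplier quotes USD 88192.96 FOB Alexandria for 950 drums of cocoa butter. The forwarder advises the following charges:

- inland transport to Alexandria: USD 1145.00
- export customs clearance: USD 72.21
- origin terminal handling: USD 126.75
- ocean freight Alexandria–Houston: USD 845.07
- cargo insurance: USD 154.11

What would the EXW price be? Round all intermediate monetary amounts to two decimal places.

Not relevant to the conversion: insurance, freight — on the buyer under both terms; not part of either seller's price.
From FOB to EXW, the seller no longer bears: inland to port, export clearance, origin terminal.
EXW price = 88192.96 − 1145.00 − 72.21 − 126.75 = 86849.00

EXW price: USD 86849.00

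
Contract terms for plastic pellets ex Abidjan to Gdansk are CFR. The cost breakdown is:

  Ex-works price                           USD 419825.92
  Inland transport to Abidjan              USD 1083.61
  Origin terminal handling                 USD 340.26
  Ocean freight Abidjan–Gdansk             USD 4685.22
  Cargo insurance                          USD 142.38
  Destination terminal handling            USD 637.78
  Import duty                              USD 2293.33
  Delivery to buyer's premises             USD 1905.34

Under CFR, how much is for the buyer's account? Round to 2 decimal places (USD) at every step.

Buyer's account: USD 4978.83

CFR: the seller pays costs through ocean freight to the destination port, but not insurance.
Seller's account: goods 419825.92 + inland to port 1083.61 + origin terminal 340.26 + freight 4685.22 = 425935.01
Buyer's account: insurance 142.38 + destination terminal 637.78 + duty 2293.33 + delivery 1905.34 = 4978.83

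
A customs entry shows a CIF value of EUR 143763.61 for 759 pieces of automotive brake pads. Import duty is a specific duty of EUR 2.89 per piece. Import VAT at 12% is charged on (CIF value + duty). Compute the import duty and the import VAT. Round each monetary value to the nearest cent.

Import duty: EUR 2193.51; import VAT: EUR 17514.85

Import duty = 759 × 2.89 = 2193.51
VAT base = CIF + duty = 143763.61 + 2193.51 = 145957.12
Import VAT = 145957.12 × 12% = 17514.85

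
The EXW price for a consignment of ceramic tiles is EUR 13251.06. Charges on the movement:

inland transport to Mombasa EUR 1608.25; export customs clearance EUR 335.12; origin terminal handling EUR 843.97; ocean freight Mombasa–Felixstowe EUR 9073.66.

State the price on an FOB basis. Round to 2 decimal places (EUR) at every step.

FOB price: EUR 16038.40

Not relevant to the conversion: freight — on the buyer under both terms; not part of either seller's price.
From EXW to FOB, the seller additionally bears: inland to port, export clearance, origin terminal.
FOB price = 13251.06 + 1608.25 + 335.12 + 843.97 = 16038.40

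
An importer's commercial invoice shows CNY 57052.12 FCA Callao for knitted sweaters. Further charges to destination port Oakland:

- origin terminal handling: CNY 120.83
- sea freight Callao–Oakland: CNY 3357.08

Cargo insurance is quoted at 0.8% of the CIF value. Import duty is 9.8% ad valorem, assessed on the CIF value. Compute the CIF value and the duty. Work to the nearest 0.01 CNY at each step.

CIF value: CNY 61018.18; import duty: CNY 5979.78

Let C be the CIF value. C = FCA price + pre-shipment costs + freight + 0.8% × C
C − 0.8% × C = 57052.12 + 120.83 + 3357.08
0.992 × C = 60530.03
C = 60530.03 / 0.992 = 61018.18
Insurance premium = 0.8% × 61018.18 = 488.15
Import duty = 61018.18 × 9.8% = 5979.78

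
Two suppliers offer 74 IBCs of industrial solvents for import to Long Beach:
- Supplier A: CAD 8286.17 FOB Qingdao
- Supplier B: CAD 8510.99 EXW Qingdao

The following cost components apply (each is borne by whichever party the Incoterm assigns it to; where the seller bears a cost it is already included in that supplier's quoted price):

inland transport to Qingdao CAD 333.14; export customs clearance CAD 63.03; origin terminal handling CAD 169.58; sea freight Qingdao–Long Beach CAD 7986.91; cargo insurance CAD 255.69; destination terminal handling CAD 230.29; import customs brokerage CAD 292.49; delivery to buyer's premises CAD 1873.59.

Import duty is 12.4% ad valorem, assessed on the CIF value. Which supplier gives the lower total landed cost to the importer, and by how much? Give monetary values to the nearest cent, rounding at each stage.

Supplier A (FOB):
CIF value = FOB price + freight + insurance = 8286.17 + 7986.91 + 255.69 = 16528.77
Import duty = 16528.77 × 12.4% = 2049.57
Buyer bears (A): 7986.91 + 255.69 + 230.29 + 292.49 + 1873.59 = 10638.97
Landed cost (A) = invoice 8286.17 + 10638.97 + duty 2049.57 = 20974.71
Supplier B (EXW):
CIF value = EXW price + inland to port + export clearance + origin terminal + freight + insurance = 8510.99 + 333.14 + 63.03 + 169.58 + 7986.91 + 255.69 = 17319.34
Import duty = 17319.34 × 12.4% = 2147.60
Buyer bears (B): 333.14 + 63.03 + 169.58 + 7986.91 + 255.69 + 230.29 + 292.49 + 1873.59 = 11204.72
Landed cost (B) = invoice 8510.99 + 11204.72 + duty 2147.60 = 21863.31
Difference = |20974.71 − 21863.31| = 888.60

Supplier A is cheaper by CAD 888.60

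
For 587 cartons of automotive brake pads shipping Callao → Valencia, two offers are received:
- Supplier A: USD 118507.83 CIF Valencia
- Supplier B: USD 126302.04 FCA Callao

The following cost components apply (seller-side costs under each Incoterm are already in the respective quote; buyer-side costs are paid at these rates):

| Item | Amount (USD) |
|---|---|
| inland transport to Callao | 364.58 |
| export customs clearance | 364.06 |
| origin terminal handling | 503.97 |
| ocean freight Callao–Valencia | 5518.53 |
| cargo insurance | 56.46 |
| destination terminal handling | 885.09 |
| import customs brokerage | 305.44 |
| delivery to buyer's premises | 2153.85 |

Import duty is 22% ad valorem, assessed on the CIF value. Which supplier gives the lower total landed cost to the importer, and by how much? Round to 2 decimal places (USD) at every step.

Supplier A is cheaper by USD 16925.27

Supplier A (CIF):
The CIF price already equals the CIF value: 118507.83
Import duty = 118507.83 × 22% = 26071.72
Buyer bears (A): 885.09 + 305.44 + 2153.85 = 3344.38
Landed cost (A) = invoice 118507.83 + 3344.38 + duty 26071.72 = 147923.93
Supplier B (FCA):
CIF value = FCA price + origin terminal + freight + insurance = 126302.04 + 503.97 + 5518.53 + 56.46 = 132381.00
Import duty = 132381.00 × 22% = 29123.82
Buyer bears (B): 503.97 + 5518.53 + 56.46 + 885.09 + 305.44 + 2153.85 = 9423.34
Landed cost (B) = invoice 126302.04 + 9423.34 + duty 29123.82 = 164849.20
Difference = |147923.93 − 164849.20| = 16925.27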